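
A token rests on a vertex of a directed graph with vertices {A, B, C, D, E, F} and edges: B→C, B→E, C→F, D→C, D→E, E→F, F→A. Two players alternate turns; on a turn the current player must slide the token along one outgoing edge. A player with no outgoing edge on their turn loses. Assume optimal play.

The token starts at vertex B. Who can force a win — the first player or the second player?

The first player wins.

Label each position W (a win for the player to move) or L (a loss). A position with no legal move is L; any other position is W exactly when some move reaches an L, and L when every move reaches a W.
Every edge goes from a vertex to one that appears earlier in the order A, F, E, C, B, D, so processing vertices in that order labels each vertex after all of its successors.
A: no outgoing edge → L
F: can move to A, which is L ⇒ W
E: the only move is to F(W), a W ⇒ L
C: the only move is to F(W), a W ⇒ L
B: can move to C, which is L ⇒ W
D: can move to C, which is L ⇒ W
From B the player to move can move to C, reaching an L position.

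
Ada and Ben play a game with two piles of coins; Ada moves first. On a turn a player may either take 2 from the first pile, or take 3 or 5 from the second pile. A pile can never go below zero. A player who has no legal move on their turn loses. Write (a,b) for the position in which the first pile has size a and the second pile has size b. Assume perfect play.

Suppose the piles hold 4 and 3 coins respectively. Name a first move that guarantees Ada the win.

Classify positions by backward induction: terminal positions (no move available) are L. From any other position, the mover wins iff some move reaches an L.
No move ever increases a pile, so every position that can arise here has a ≤ 4 and b ≤ 3; it is enough to label the cells with 0 ≤ a ≤ 4 and 0 ≤ b ≤ 3.
Every move lowers a or b (never raises either), so fill the grid row by row in increasing a, and left to right within a row: each cell's successors are then already labelled.
      b=0  b=1  b=2  b=3
a=0:    L    L    L    W
a=1:    L    L    L    W
a=2:    W    W    W    L
a=3:    W    W    W    L
a=4:    L    L    L    W
Cells with no legal move (terminal, hence L): (0,0), (0,1), (0,2), (1,0), (1,1), (1,2).
The remaining L cells, each justified by listing all of its moves:
(2,3): L (options (0,3)(W), (2,0)(W) are all W)
(3,3): L (options (1,3)(W), (3,0)(W) are all W)
(4,0): L (sole option (2,0)(W) is W)
(4,1): L (sole option (2,1)(W) is W)
(4,2): L (sole option (2,2)(W) is W)
Every other cell has at least one move into one of the L cells above, so it is W.
From (4,3), the L positions reachable in one move are: (2,3), (4,0). Any move reaching one of these is winning.

Move to (2,3).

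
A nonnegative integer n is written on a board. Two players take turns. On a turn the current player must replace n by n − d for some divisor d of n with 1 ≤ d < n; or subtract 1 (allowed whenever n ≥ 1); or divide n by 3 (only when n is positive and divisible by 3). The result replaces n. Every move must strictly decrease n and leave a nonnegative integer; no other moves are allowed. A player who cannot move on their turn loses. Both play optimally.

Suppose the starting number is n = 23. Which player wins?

The second player wins.

Classify positions by backward induction: terminal positions (no move available) are L. From any other position, the mover wins iff some move reaches an L.
n=0: no move → L
n=1: →0(L), so W
n=2: →1(W) only, which is W, so L
n=3: →2(L), so W
n=4: →2(L), so W
n=5: →4(W) only, which is W, so L
n=6: →2(L), so W
n=7: →6(W) only, which is W, so L
n=8: →7(L), so W
n=9: →3(W), 6(W), 8(W) — all W, so L
n=10: →5(L), so W
n=11: →10(W) only, which is W, so L
n=12: →9(L), so W
n=13: →12(W) only, which is W, so L
n=14: →7(L), so W
n=15: →5(L), so W
n=16: →8(W), 12(W), 14(W), 15(W) — all W, so L
n=17: →16(L), so W
n=18: →9(L), so W
n=19: →18(W) only, which is W, so L
n=20: →16(L), so W
n=21: →7(L), so W
n=22: →11(L), so W
n=23: →22(W) only, which is W, so L
Every move from 23 reaches a W position, so the mover loses.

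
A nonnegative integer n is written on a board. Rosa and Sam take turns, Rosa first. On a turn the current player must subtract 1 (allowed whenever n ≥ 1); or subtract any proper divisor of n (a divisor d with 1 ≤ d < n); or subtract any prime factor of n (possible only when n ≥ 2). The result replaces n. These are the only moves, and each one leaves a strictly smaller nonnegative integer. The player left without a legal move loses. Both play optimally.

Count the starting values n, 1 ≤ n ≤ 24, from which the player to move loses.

4

Compute win/loss labels from the base case upward. A position with no move is L. Any other position is W if it can reach an L in one move, else L.
n=0: no move → L
n=1: →0(L), so W
n=2: →0(L), so W
n=3: →0(L), so W
n=4: →2(W), 3(W) — all W, so L
n=5: →0(L), so W
n=6: →4(L), so W
n=7: →0(L), so W
n=8: →4(L), so W
n=9: →6(W), 8(W) — all W, so L
n=10: →9(L), so W
n=11: →0(L), so W
n=12: →9(L), so W
n=13: →0(L), so W
n=14: →7(W), 12(W), 13(W) — all W, so L
n=15: →14(L), so W
n=16: →14(L), so W
n=17: →0(L), so W
n=18: →9(L), so W
n=19: →0(L), so W
n=20: →10(W), 15(W), 16(W), 18(W), 19(W) — all W, so L
n=21: →14(L), so W
n=22: →20(L), so W
n=23: →0(L), so W
n=24: →20(L), so W
L entries with 1 ≤ n ≤ 24 (n=0 is outside the asked range and is not counted): n = 4, 9, 14, 20; that makes 4.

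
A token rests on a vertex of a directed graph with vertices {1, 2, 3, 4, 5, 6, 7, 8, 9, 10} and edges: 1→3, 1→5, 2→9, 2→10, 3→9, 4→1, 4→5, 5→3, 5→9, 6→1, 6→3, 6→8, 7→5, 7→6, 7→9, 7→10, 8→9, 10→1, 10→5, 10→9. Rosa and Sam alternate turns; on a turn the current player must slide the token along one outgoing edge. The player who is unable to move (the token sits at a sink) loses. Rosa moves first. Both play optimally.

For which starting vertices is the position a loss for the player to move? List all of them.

Build the W/L table. Terminal = L. A non-terminal position is W if it has a move to some L; otherwise it is L.
Every edge goes from a vertex to one that appears earlier in the order 9, 3, 5, 8, 1, 6, 10, 4, 7, 2, so processing vertices in that order labels each vertex after all of its successors.
9: no outgoing edge → L
3: W (go to 9, an L position)
5: W (go to 9, an L position)
8: W (go to 9, an L position)
1: L (options 5(W), 3(W) are all W)
6: W (go to 1, an L position)
10: W (go to 1, an L position)
4: W (go to 1, an L position)
7: W (go to 9, an L position)
2: W (go to 9, an L position)
The losing starting vertices are exactly the entries labelled L in this table (2 of them).

1, 9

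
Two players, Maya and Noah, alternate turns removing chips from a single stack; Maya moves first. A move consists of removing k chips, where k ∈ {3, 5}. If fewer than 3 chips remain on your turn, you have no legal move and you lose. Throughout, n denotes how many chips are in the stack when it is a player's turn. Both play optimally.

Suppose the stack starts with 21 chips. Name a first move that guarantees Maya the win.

Remove 3, leaving 18.

Label each position W (a win for the player to move) or L (a loss). A position with no legal move is L; any other position is W exactly when some move reaches an L, and L when every move reaches a W.
n=0: no move → L
n=1: no move → L
n=2: no move → L
n=3: can move to 0, which is L ⇒ W
n=4: can move to 1, which is L ⇒ W
n=5: can move to 2, which is L ⇒ W
n=6: can move to 1, which is L ⇒ W
n=7: can move to 2, which is L ⇒ W
n=8: moves to 5(W), 3(W); every one is W ⇒ L
n=9: moves to 6(W), 4(W); every one is W ⇒ L
n=10: moves to 7(W), 5(W); every one is W ⇒ L
n=11: can move to 8, which is L ⇒ W
n=12: can move to 9, which is L ⇒ W
n=13: can move to 10, which is L ⇒ W
n=14: can move to 9, which is L ⇒ W
n=15: can move to 10, which is L ⇒ W
n=16: moves to 13(W), 11(W); every one is W ⇒ L
n=17: moves to 14(W), 12(W); every one is W ⇒ L
n=18: moves to 15(W), 13(W); every one is W ⇒ L
n=19: can move to 16, which is L ⇒ W
n=20: can move to 17, which is L ⇒ W
n=21: can move to 18, which is L ⇒ W
From 21, the L positions reachable in one move are: 18, 16. Any move reaching one of these is winning.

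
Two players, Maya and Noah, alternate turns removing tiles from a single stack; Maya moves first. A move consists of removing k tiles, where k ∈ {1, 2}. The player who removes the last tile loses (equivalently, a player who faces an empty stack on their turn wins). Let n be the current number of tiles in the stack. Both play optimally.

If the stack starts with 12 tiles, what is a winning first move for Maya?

Use the standard recursion: the mover wins at a terminal position; elsewhere, the mover wins exactly when some move hands the opponent an L position.
n=0: no move; the opponent has just taken the last tile and therefore loses → W
n=1: the only move is to 0(W), a W ⇒ L
n=2: can move to 1, which is L ⇒ W
n=3: can move to 1, which is L ⇒ W
n=4: moves to 3(W), 2(W); every one is W ⇒ L
n=5: can move to 4, which is L ⇒ W
n=6: can move to 4, which is L ⇒ W
n=7: moves to 6(W), 5(W); every one is W ⇒ L
n=8: can move to 7, which is L ⇒ W
n=9: can move to 7, which is L ⇒ W
n=10: moves to 9(W), 8(W); every one is W ⇒ L
n=11: can move to 10, which is L ⇒ W
n=12: can move to 10, which is L ⇒ W
From 12, the L positions reachable in one move are: 10.

Remove 2, leaving 10.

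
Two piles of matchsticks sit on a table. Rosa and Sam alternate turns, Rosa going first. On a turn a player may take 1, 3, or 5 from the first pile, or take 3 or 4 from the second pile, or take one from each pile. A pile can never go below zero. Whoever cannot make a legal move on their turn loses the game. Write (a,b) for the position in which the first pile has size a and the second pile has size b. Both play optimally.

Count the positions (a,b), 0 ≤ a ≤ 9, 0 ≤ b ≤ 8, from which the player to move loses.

Use the standard recursion: the mover loses at a terminal position; elsewhere, the mover wins exactly when some move hands the opponent an L position.
Every move lowers a or b (never raises either), so fill the grid row by row in increasing a, and left to right within a row: each cell's successors are then already labelled.
      b=0  b=1  b=2  b=3  b=4  b=5  b=6  b=7  b=8
a=0:    L    L    L    W    W    W    W    L    L
a=1:    W    W    W    W    L    L    L    W    W
a=2:    L    L    L    W    W    W    W    W    L
a=3:    W    W    W    W    L    L    L    W    W
a=4:    L    L    L    W    W    W    W    W    L
a=5:    W    W    W    W    L    L    L    W    W
a=6:    L    L    L    W    W    W    W    W    L
a=7:    W    W    W    W    L    L    L    W    W
a=8:    L    L    L    W    W    W    W    W    L
a=9:    W    W    W    W    L    L    L    W    W
Cells with no legal move (terminal, hence L): (0,0), (0,1), (0,2).
The remaining L cells, each justified by listing all of its moves:
(0,7): moves to (0,4)(W), (0,3)(W); every one is W ⇒ L
(0,8): moves to (0,5)(W), (0,4)(W); every one is W ⇒ L
(1,4): moves to (0,4)(W), (1,1)(W), (1,0)(W), (0,3)(W); every one is W ⇒ L
(1,5): moves to (0,5)(W), (1,2)(W), (1,1)(W), (0,4)(W); every one is W ⇒ L
(1,6): moves to (0,6)(W), (1,3)(W), (1,2)(W), (0,5)(W); every one is W ⇒ L
(2,0): the only move is to (1,0)(W), a W ⇒ L
(2,1): moves to (1,1)(W), (1,0)(W); every one is W ⇒ L
(2,2): moves to (1,2)(W), (1,1)(W); every one is W ⇒ L
(2,8): moves to (1,8)(W), (2,5)(W), (2,4)(W), (1,7)(W); every one is W ⇒ L
(3,4): moves to (2,4)(W), (0,4)(W), (3,1)(W), (3,0)(W), (2,3)(W); every one is W ⇒ L
(3,5): moves to (2,5)(W), (0,5)(W), (3,2)(W), (3,1)(W), (2,4)(W); every one is W ⇒ L
(3,6): moves to (2,6)(W), (0,6)(W), (3,3)(W), (3,2)(W), (2,5)(W); every one is W ⇒ L
(4,0): moves to (3,0)(W), (1,0)(W); every one is W ⇒ L
(4,1): moves to (3,1)(W), (1,1)(W), (3,0)(W); every one is W ⇒ L
(4,2): moves to (3,2)(W), (1,2)(W), (3,1)(W); every one is W ⇒ L
(4,8): moves to (3,8)(W), (1,8)(W), (4,5)(W), (4,4)(W), (3,7)(W); every one is W ⇒ L
(5,4): moves to (4,4)(W), (2,4)(W), (0,4)(W), (5,1)(W), (5,0)(W), (4,3)(W); every one is W ⇒ L
(5,5): moves to (4,5)(W), (2,5)(W), (0,5)(W), (5,2)(W), (5,1)(W), (4,4)(W); every one is W ⇒ L
(5,6): moves to (4,6)(W), (2,6)(W), (0,6)(W), (5,3)(W), (5,2)(W), (4,5)(W); every one is W ⇒ L
(6,0): moves to (5,0)(W), (3,0)(W), (1,0)(W); every one is W ⇒ L
(6,1): moves to (5,1)(W), (3,1)(W), (1,1)(W), (5,0)(W); every one is W ⇒ L
(6,2): moves to (5,2)(W), (3,2)(W), (1,2)(W), (5,1)(W); every one is W ⇒ L
(6,8): moves to (5,8)(W), (3,8)(W), (1,8)(W), (6,5)(W), (6,4)(W), (5,7)(W); every one is W ⇒ L
(7,4): moves to (6,4)(W), (4,4)(W), (2,4)(W), (7,1)(W), (7,0)(W), (6,3)(W); every one is W ⇒ L
(7,5): moves to (6,5)(W), (4,5)(W), (2,5)(W), (7,2)(W), (7,1)(W), (6,4)(W); every one is W ⇒ L
(7,6): moves to (6,6)(W), (4,6)(W), (2,6)(W), (7,3)(W), (7,2)(W), (6,5)(W); every one is W ⇒ L
(8,0): moves to (7,0)(W), (5,0)(W), (3,0)(W); every one is W ⇒ L
(8,1): moves to (7,1)(W), (5,1)(W), (3,1)(W), (7,0)(W); every one is W ⇒ L
(8,2): moves to (7,2)(W), (5,2)(W), (3,2)(W), (7,1)(W); every one is W ⇒ L
(8,8): moves to (7,8)(W), (5,8)(W), (3,8)(W), (8,5)(W), (8,4)(W), (7,7)(W); every one is W ⇒ L
(9,4): moves to (8,4)(W), (6,4)(W), (4,4)(W), (9,1)(W), (9,0)(W), (8,3)(W); every one is W ⇒ L
(9,5): moves to (8,5)(W), (6,5)(W), (4,5)(W), (9,2)(W), (9,1)(W), (8,4)(W); every one is W ⇒ L
(9,6): moves to (8,6)(W), (6,6)(W), (4,6)(W), (9,3)(W), (9,2)(W), (8,5)(W); every one is W ⇒ L
Every other cell has at least one move into one of the L cells above, so it is W.
L cells per row: a=0: 5, a=1: 3, a=2: 4, a=3: 3, a=4: 4, a=5: 3, a=6: 4, a=7: 3, a=8: 4, a=9: 3; total 36.

36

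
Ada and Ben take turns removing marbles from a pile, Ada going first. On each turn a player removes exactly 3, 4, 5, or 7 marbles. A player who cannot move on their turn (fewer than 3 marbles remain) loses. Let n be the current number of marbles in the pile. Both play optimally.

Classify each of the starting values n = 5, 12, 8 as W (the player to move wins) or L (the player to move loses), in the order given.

5: W, 12: L, 8: W

Build the W/L table. Terminal = L. A non-terminal position is W if it has a move to some L; otherwise it is L.
n=0: no move → L
n=1: no move → L
n=2: no move → L
n=3: →0(L), so W
n=4: →1(L), so W
n=5: →2(L), so W
n=6: →2(L), so W
n=7: →2(L), so W
n=8: →1(L), so W
n=9: →2(L), so W
n=10: →7(W), 6(W), 5(W), 3(W) — all W, so L
n=11: →8(W), 7(W), 6(W), 4(W) — all W, so L
n=12: →9(W), 8(W), 7(W), 5(W) — all W, so L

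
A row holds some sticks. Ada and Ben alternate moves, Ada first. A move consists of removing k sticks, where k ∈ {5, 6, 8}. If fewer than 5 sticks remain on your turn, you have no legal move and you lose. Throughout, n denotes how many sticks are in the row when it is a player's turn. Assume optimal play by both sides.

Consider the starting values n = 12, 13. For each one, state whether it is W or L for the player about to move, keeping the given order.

Label each position W (a win for the player to move) or L (a loss). A position with no legal move is L; any other position is W exactly when some move reaches an L, and L when every move reaches a W.
n=0: no move → L
n=1: no move → L
n=2: no move → L
n=3: no move → L
n=4: no move → L
n=5: can move to 0, which is L ⇒ W
n=6: can move to 1, which is L ⇒ W
n=7: can move to 2, which is L ⇒ W
n=8: can move to 3, which is L ⇒ W
n=9: can move to 4, which is L ⇒ W
n=10: can move to 4, which is L ⇒ W
n=11: can move to 3, which is L ⇒ W
n=12: can move to 4, which is L ⇒ W
n=13: moves to 8(W), 7(W), 5(W); every one is W ⇒ L

12: W, 13: L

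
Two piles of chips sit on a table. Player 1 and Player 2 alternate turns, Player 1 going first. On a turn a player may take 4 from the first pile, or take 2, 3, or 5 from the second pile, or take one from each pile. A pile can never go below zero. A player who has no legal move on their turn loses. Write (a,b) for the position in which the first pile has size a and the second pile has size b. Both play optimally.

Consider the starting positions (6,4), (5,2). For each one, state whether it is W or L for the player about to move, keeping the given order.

(6,4): W, (5,2): L

Label each position W (a win for the player to move) or L (a loss). A position with no legal move is L; any other position is W exactly when some move reaches an L, and L when every move reaches a W.
No move ever increases a pile, so every position that can arise here has a ≤ 6 and b ≤ 4; it is enough to label the cells with 0 ≤ a ≤ 6 and 0 ≤ b ≤ 4.
Every move lowers a or b (never raises either), so fill the grid row by row in increasing a, and left to right within a row: each cell's successors are then already labelled.
      b=0  b=1  b=2  b=3  b=4
a=0:    L    L    W    W    W
a=1:    L    W    W    W    L
a=2:    L    W    W    W    L
a=3:    L    W    W    W    L
a=4:    W    W    L    L    W
a=5:    W    L    L    W    W
a=6:    W    L    W    W    W
Cells with no legal move (terminal, hence L): (0,0), (0,1), (1,0), (2,0), (3,0).
The remaining L cells, each justified by listing all of its moves:
(1,4): moves to (1,2)(W), (1,1)(W), (0,3)(W); every one is W ⇒ L
(2,4): moves to (2,2)(W), (2,1)(W), (1,3)(W); every one is W ⇒ L
(3,4): moves to (3,2)(W), (3,1)(W), (2,3)(W); every one is W ⇒ L
(4,2): moves to (0,2)(W), (4,0)(W), (3,1)(W); every one is W ⇒ L
(4,3): moves to (0,3)(W), (4,1)(W), (4,0)(W), (3,2)(W); every one is W ⇒ L
(5,1): moves to (1,1)(W), (4,0)(W); every one is W ⇒ L
(5,2): moves to (1,2)(W), (5,0)(W), (4,1)(W); every one is W ⇒ L
(6,1): moves to (2,1)(W), (5,0)(W); every one is W ⇒ L
Every other cell has at least one move into one of the L cells above, so it is W.
(6,4): the move to (2,4) reaches an L cell, so W
(5,2): one of the L cells justified above, so L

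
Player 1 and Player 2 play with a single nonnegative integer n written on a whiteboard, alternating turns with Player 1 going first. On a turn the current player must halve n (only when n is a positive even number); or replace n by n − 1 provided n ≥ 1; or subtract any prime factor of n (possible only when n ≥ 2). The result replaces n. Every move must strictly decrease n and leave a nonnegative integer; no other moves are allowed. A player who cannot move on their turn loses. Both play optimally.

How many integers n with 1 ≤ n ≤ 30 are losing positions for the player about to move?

6

Compute win/loss labels from the base case upward. A position with no move is L. Any other position is W if it can reach an L in one move, else L.
n=0: no move → L
n=1: reaches L-position 0 → W
n=2: reaches L-position 0 → W
n=3: reaches L-position 0 → W
n=4: only reaches 2(W), 3(W), all W → L
n=5: reaches L-position 0 → W
n=6: reaches L-position 4 → W
n=7: reaches L-position 0 → W
n=8: reaches L-position 4 → W
n=9: only reaches 6(W), 8(W), all W → L
n=10: reaches L-position 9 → W
n=11: reaches L-position 0 → W
n=12: reaches L-position 9 → W
n=13: reaches L-position 0 → W
n=14: only reaches 7(W), 12(W), 13(W), all W → L
n=15: reaches L-position 14 → W
n=16: reaches L-position 14 → W
n=17: reaches L-position 0 → W
n=18: reaches L-position 9 → W
n=19: reaches L-position 0 → W
n=20: only reaches 10(W), 15(W), 18(W), 19(W), all W → L
n=21: reaches L-position 14 → W
n=22: reaches L-position 20 → W
n=23: reaches L-position 0 → W
n=24: only reaches 12(W), 21(W), 22(W), 23(W), all W → L
n=25: reaches L-position 20 → W
n=26: reaches L-position 24 → W
n=27: reaches L-position 24 → W
n=28: reaches L-position 14 → W
n=29: reaches L-position 0 → W
n=30: only reaches 15(W), 25(W), 27(W), 28(W), 29(W), all W → L
L entries with 1 ≤ n ≤ 30 (n=0 is outside the asked range and is not counted): n = 4, 9, 14, 20, 24, 30; that makes 6.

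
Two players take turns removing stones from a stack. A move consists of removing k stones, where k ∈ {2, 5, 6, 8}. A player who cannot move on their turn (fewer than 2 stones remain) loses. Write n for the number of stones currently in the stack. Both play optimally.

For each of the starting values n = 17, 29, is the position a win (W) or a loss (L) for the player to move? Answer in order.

Work bottom-up. With no move the player to move loses. Otherwise the position is W if at least one move leads to an L position for the opponent, and L if every move leads to a W.
n=0: no move → L
n=1: no move → L
n=2: can move to 0, which is L ⇒ W
n=3: can move to 1, which is L ⇒ W
n=4: the only move is to 2(W), a W ⇒ L
n=5: can move to 0, which is L ⇒ W
n=6: can move to 4, which is L ⇒ W
n=7: can move to 1, which is L ⇒ W
n=8: can move to 0, which is L ⇒ W
n=9: can move to 4, which is L ⇒ W
n=10: can move to 4, which is L ⇒ W
n=11: moves to 9(W), 6(W), 5(W), 3(W); every one is W ⇒ L
n=12: can move to 4, which is L ⇒ W
n=13: can move to 11, which is L ⇒ W
n=14: moves to 12(W), 9(W), 8(W), 6(W); every one is W ⇒ L
n=15: moves to 13(W), 10(W), 9(W), 7(W); every one is W ⇒ L
n=16: can move to 14, which is L ⇒ W
n=17: can move to 15, which is L ⇒ W
n=18: moves to 16(W), 13(W), 12(W), 10(W); every one is W ⇒ L
n=19: can move to 14, which is L ⇒ W
n=20: can move to 18, which is L ⇒ W
n=21: can move to 15, which is L ⇒ W
n=22: can move to 14, which is L ⇒ W
n=23: can move to 18, which is L ⇒ W
n=24: can move to 18, which is L ⇒ W
n=25: moves to 23(W), 20(W), 19(W), 17(W); every one is W ⇒ L
n=26: can move to 18, which is L ⇒ W
n=27: can move to 25, which is L ⇒ W
n=28: moves to 26(W), 23(W), 22(W), 20(W); every one is W ⇒ L
n=29: moves to 27(W), 24(W), 23(W), 21(W); every one is W ⇒ L

17: W, 29: L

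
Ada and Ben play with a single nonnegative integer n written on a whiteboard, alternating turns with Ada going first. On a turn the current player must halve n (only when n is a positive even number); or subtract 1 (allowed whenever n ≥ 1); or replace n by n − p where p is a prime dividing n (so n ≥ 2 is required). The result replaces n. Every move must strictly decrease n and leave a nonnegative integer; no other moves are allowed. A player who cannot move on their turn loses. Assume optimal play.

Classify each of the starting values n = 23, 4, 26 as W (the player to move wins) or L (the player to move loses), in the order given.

23: W, 4: L, 26: W

Work bottom-up. With no move the player to move loses. Otherwise the position is W if at least one move leads to an L position for the opponent, and L if every move leads to a W.
n=0: no move → L
n=1: W (go to 0, an L position)
n=2: W (go to 0, an L position)
n=3: W (go to 0, an L position)
n=4: L (options 2(W), 3(W) are all W)
n=5: W (go to 0, an L position)
n=6: W (go to 4, an L position)
n=7: W (go to 0, an L position)
n=8: W (go to 4, an L position)
n=9: L (options 6(W), 8(W) are all W)
n=10: W (go to 9, an L position)
n=11: W (go to 0, an L position)
n=12: W (go to 9, an L position)
n=13: W (go to 0, an L position)
n=14: L (options 7(W), 12(W), 13(W) are all W)
n=15: W (go to 14, an L position)
n=16: W (go to 14, an L position)
n=17: W (go to 0, an L position)
n=18: W (go to 9, an L position)
n=19: W (go to 0, an L position)
n=20: L (options 10(W), 15(W), 18(W), 19(W) are all W)
n=21: W (go to 14, an L position)
n=22: W (go to 20, an L position)
n=23: W (go to 0, an L position)
n=24: L (options 12(W), 21(W), 22(W), 23(W) are all W)
n=25: W (go to 20, an L position)
n=26: W (go to 24, an L position)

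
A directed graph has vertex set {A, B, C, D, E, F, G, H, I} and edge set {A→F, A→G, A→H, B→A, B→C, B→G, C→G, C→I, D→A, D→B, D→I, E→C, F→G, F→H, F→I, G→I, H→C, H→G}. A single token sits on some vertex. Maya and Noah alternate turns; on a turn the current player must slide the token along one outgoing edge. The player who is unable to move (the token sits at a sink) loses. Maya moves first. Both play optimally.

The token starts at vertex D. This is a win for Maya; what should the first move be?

Build the W/L table. Terminal = L. A non-terminal position is W if it has a move to some L; otherwise it is L.
Every edge goes from a vertex to one that appears earlier in the order I, G, C, H, F, A, E, B, D, so processing vertices in that order labels each vertex after all of its successors.
I: no outgoing edge → L
G: →I(L), so W
C: →I(L), so W
H: →C(W), G(W) — all W, so L
F: →H(L), so W
A: →H(L), so W
E: →C(W) only, which is W, so L
B: →A(W), C(W), G(W) — all W, so L
D: →B(L), so W
From D, the L positions reachable in one move are: B, I. Any move reaching one of these is winning.

Move to B.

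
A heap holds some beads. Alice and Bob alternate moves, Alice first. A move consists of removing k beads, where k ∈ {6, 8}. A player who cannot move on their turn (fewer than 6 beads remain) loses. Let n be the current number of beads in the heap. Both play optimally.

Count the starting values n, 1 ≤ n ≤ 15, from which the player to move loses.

Label each position W (a win for the player to move) or L (a loss). A position with no legal move is L; any other position is W exactly when some move reaches an L, and L when every move reaches a W.
n=0: no move → L
n=1: no move → L
n=2: no move → L
n=3: no move → L
n=4: no move → L
n=5: no move → L
n=6: can move to 0, which is L ⇒ W
n=7: can move to 1, which is L ⇒ W
n=8: can move to 2, which is L ⇒ W
n=9: can move to 3, which is L ⇒ W
n=10: can move to 4, which is L ⇒ W
n=11: can move to 5, which is L ⇒ W
n=12: can move to 4, which is L ⇒ W
n=13: can move to 5, which is L ⇒ W
n=14: moves to 8(W), 6(W); every one is W ⇒ L
n=15: moves to 9(W), 7(W); every one is W ⇒ L
L entries with 1 ≤ n ≤ 15 (n=0 is outside the asked range and is not counted): n = 1, 2, 3, 4, 5, 14, 15; that makes 7.

7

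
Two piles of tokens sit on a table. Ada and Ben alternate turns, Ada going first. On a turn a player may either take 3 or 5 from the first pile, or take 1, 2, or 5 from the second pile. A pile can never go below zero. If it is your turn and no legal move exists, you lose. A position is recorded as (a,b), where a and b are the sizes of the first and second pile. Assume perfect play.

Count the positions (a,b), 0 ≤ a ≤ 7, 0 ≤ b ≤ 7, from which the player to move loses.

Classify positions by backward induction: terminal positions (no move available) are L. From any other position, the mover wins iff some move reaches an L.
Every move lowers a or b (never raises either), so fill the grid row by row in increasing a, and left to right within a row: each cell's successors are then already labelled.
      b=0  b=1  b=2  b=3  b=4  b=5  b=6  b=7
a=0:    L    W    W    L    W    W    L    W
a=1:    L    W    W    L    W    W    L    W
a=2:    L    W    W    L    W    W    L    W
a=3:    W    L    W    W    L    W    W    L
a=4:    W    L    W    W    L    W    W    L
a=5:    W    L    W    W    L    W    W    L
a=6:    W    W    L    W    W    L    W    W
a=7:    W    W    L    W    W    L    W    W
Cells with no legal move (terminal, hence L): (0,0), (1,0), (2,0).
The remaining L cells, each justified by listing all of its moves:
(0,3): only reaches (0,2)(W), (0,1)(W), all W → L
(0,6): only reaches (0,5)(W), (0,4)(W), (0,1)(W), all W → L
(1,3): only reaches (1,2)(W), (1,1)(W), all W → L
(1,6): only reaches (1,5)(W), (1,4)(W), (1,1)(W), all W → L
(2,3): only reaches (2,2)(W), (2,1)(W), all W → L
(2,6): only reaches (2,5)(W), (2,4)(W), (2,1)(W), all W → L
(3,1): only reaches (0,1)(W), (3,0)(W), all W → L
(3,4): only reaches (0,4)(W), (3,3)(W), (3,2)(W), all W → L
(3,7): only reaches (0,7)(W), (3,6)(W), (3,5)(W), (3,2)(W), all W → L
(4,1): only reaches (1,1)(W), (4,0)(W), all W → L
(4,4): only reaches (1,4)(W), (4,3)(W), (4,2)(W), all W → L
(4,7): only reaches (1,7)(W), (4,6)(W), (4,5)(W), (4,2)(W), all W → L
(5,1): only reaches (2,1)(W), (0,1)(W), (5,0)(W), all W → L
(5,4): only reaches (2,4)(W), (0,4)(W), (5,3)(W), (5,2)(W), all W → L
(5,7): only reaches (2,7)(W), (0,7)(W), (5,6)(W), (5,5)(W), (5,2)(W), all W → L
(6,2): only reaches (3,2)(W), (1,2)(W), (6,1)(W), (6,0)(W), all W → L
(6,5): only reaches (3,5)(W), (1,5)(W), (6,4)(W), (6,3)(W), (6,0)(W), all W → L
(7,2): only reaches (4,2)(W), (2,2)(W), (7,1)(W), (7,0)(W), all W → L
(7,5): only reaches (4,5)(W), (2,5)(W), (7,4)(W), (7,3)(W), (7,0)(W), all W → L
Every other cell has at least one move into one of the L cells above, so it is W.
L cells per row: a=0: 3, a=1: 3, a=2: 3, a=3: 3, a=4: 3, a=5: 3, a=6: 2, a=7: 2; total 22.

22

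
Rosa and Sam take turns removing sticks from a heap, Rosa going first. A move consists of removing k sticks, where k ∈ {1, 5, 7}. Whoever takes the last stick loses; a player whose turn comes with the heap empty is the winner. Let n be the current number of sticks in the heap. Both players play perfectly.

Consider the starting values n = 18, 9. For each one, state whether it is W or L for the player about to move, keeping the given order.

Positions with no move are W. A position that does have a move is losing for the player to move precisely when every available move leads to a winning position for the opponent. Fill in the labels:
n=0: no move; the opponent has just taken the last stick and therefore loses → W
n=1: the only move is to 0(W), a W ⇒ L
n=2: can move to 1, which is L ⇒ W
n=3: the only move is to 2(W), a W ⇒ L
n=4: can move to 3, which is L ⇒ W
n=5: moves to 4(W), 0(W); every one is W ⇒ L
n=6: can move to 5, which is L ⇒ W
n=7: moves to 6(W), 2(W), 0(W); every one is W ⇒ L
n=8: can move to 7, which is L ⇒ W
n=9: moves to 8(W), 4(W), 2(W); every one is W ⇒ L
n=10: can move to 9, which is L ⇒ W
n=11: moves to 10(W), 6(W), 4(W); every one is W ⇒ L
n=12: can move to 11, which is L ⇒ W
n=13: moves to 12(W), 8(W), 6(W); every one is W ⇒ L
n=14: can move to 13, which is L ⇒ W
n=15: moves to 14(W), 10(W), 8(W); every one is W ⇒ L
n=16: can move to 15, which is L ⇒ W
n=17: moves to 16(W), 12(W), 10(W); every one is W ⇒ L
n=18: can move to 17, which is L ⇒ W

18: W, 9: L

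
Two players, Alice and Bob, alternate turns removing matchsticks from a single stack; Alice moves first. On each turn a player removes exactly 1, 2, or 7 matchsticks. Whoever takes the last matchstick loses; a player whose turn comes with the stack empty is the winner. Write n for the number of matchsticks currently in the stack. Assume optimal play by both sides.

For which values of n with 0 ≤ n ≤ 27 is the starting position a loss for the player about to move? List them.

Work bottom-up. With no move the player to move wins. Otherwise the position is W if at least one move leads to an L position for the opponent, and L if every move leads to a W.
n=0: no move; the opponent has just taken the last matchstick and therefore loses → W
n=1: the only move is to 0(W), a W ⇒ L
n=2: can move to 1, which is L ⇒ W
n=3: can move to 1, which is L ⇒ W
n=4: moves to 3(W), 2(W); every one is W ⇒ L
n=5: can move to 4, which is L ⇒ W
n=6: can move to 4, which is L ⇒ W
n=7: moves to 6(W), 5(W), 0(W); every one is W ⇒ L
n=8: can move to 7, which is L ⇒ W
n=9: can move to 7, which is L ⇒ W
n=10: moves to 9(W), 8(W), 3(W); every one is W ⇒ L
n=11: can move to 10, which is L ⇒ W
n=12: can move to 10, which is L ⇒ W
n=13: moves to 12(W), 11(W), 6(W); every one is W ⇒ L
n=14: can move to 13, which is L ⇒ W
n=15: can move to 13, which is L ⇒ W
n=16: moves to 15(W), 14(W), 9(W); every one is W ⇒ L
n=17: can move to 16, which is L ⇒ W
n=18: can move to 16, which is L ⇒ W
n=19: moves to 18(W), 17(W), 12(W); every one is W ⇒ L
n=20: can move to 19, which is L ⇒ W
n=21: can move to 19, which is L ⇒ W
n=22: moves to 21(W), 20(W), 15(W); every one is W ⇒ L
n=23: can move to 22, which is L ⇒ W
n=24: can move to 22, which is L ⇒ W
n=25: moves to 24(W), 23(W), 18(W); every one is W ⇒ L
n=26: can move to 25, which is L ⇒ W
n=27: can move to 25, which is L ⇒ W
Reading off the rows marked L gives the requested list; there are 9 such values of n.

1, 4, 7, 10, 13, 16, 19, 22, 25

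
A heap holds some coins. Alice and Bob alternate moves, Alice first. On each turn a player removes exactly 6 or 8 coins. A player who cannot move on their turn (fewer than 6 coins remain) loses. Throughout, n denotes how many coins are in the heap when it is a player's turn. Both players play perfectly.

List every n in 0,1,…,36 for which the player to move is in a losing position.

0, 1, 2, 3, 4, 5, 14, 15, 16, 17, 18, 19, 28, 29, 30, 31, 32, 33

Use the standard recursion: the mover loses at a terminal position; elsewhere, the mover wins exactly when some move hands the opponent an L position.
n=0: no move → L
n=1: no move → L
n=2: no move → L
n=3: no move → L
n=4: no move → L
n=5: no move → L
n=6: →0(L), so W
n=7: →1(L), so W
n=8: →2(L), so W
n=9: →3(L), so W
n=10: →4(L), so W
n=11: →5(L), so W
n=12: →4(L), so W
n=13: →5(L), so W
n=14: →8(W), 6(W) — all W, so L
n=15: →9(W), 7(W) — all W, so L
n=16: →10(W), 8(W) — all W, so L
n=17: →11(W), 9(W) — all W, so L
n=18: →12(W), 10(W) — all W, so L
n=19: →13(W), 11(W) — all W, so L
n=20: →14(L), so W
n=21: →15(L), so W
n=22: →16(L), so W
n=23: →17(L), so W
n=24: →18(L), so W
n=25: →19(L), so W
n=26: →18(L), so W
n=27: →19(L), so W
n=28: →22(W), 20(W) — all W, so L
n=29: →23(W), 21(W) — all W, so L
n=30: →24(W), 22(W) — all W, so L
n=31: →25(W), 23(W) — all W, so L
n=32: →26(W), 24(W) — all W, so L
n=33: →27(W), 25(W) — all W, so L
n=34: →28(L), so W
n=35: →29(L), so W
n=36: →30(L), so W
The losing starting values of n are exactly the entries labelled L in this table (18 of them).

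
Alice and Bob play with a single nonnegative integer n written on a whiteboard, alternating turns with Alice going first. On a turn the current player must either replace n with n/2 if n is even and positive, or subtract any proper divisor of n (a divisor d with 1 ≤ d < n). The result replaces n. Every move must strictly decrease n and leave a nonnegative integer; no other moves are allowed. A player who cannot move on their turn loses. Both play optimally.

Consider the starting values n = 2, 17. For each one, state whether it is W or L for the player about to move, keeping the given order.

2: W, 17: L

Work bottom-up. With no move the player to move loses. Otherwise the position is W if at least one move leads to an L position for the opponent, and L if every move leads to a W.
n=0: no move → L
n=1: no move → L
n=2: W (go to 1, an L position)
n=3: L (sole option 2(W) is W)
n=4: W (go to 3, an L position)
n=5: L (sole option 4(W) is W)
n=6: W (go to 3, an L position)
n=7: L (sole option 6(W) is W)
n=8: W (go to 7, an L position)
n=9: L (options 6(W), 8(W) are all W)
n=10: W (go to 5, an L position)
n=11: L (sole option 10(W) is W)
n=12: W (go to 9, an L position)
n=13: L (sole option 12(W) is W)
n=14: W (go to 7, an L position)
n=15: L (options 10(W), 12(W), 14(W) are all W)
n=16: W (go to 15, an L position)
n=17: L (sole option 16(W) is W)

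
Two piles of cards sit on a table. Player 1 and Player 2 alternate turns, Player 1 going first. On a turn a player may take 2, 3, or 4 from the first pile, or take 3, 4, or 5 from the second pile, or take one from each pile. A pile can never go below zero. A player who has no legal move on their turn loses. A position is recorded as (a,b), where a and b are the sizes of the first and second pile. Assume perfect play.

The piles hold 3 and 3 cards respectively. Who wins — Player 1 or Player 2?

Use the standard recursion: the mover loses at a terminal position; elsewhere, the mover wins exactly when some move hands the opponent an L position.
No move ever increases a pile, so every position that can arise here has a ≤ 3 and b ≤ 3; it is enough to label the cells with 0 ≤ a ≤ 3 and 0 ≤ b ≤ 3.
Every move lowers a or b (never raises either), so fill the grid row by row in increasing a, and left to right within a row: each cell's successors are then already labelled.
      b=0  b=1  b=2  b=3
a=0:    L    L    L    W
a=1:    L    W    W    W
a=2:    W    W    W    L
a=3:    W    W    W    L
Cells with no legal move (terminal, hence L): (0,0), (0,1), (0,2), (1,0).
The remaining L cells, each justified by listing all of its moves:
(2,3): only reaches (0,3)(W), (2,0)(W), (1,2)(W), all W → L
(3,3): only reaches (1,3)(W), (0,3)(W), (3,0)(W), (2,2)(W), all W → L
Every other cell has at least one move into one of the L cells above, so it is W.
The starting position (3,3) is L: whatever Player 1 does, the opponent receives a W position.

Player 2 wins.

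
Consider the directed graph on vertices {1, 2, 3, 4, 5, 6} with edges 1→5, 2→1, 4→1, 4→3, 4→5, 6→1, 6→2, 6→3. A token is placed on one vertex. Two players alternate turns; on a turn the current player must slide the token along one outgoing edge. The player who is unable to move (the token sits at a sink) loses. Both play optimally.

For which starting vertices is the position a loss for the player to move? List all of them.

Classify positions by backward induction: terminal positions (no move available) are L. From any other position, the mover wins iff some move reaches an L.
Every edge goes from a vertex to one that appears earlier in the order 3, 5, 1, 4, 2, 6, so processing vertices in that order labels each vertex after all of its successors.
3: no outgoing edge → L
5: no outgoing edge → L
1: can move to 5, which is L ⇒ W
4: can move to 5, which is L ⇒ W
2: the only move is to 1(W), a W ⇒ L
6: can move to 2, which is L ⇒ W
The losing starting vertices are exactly the entries labelled L in this table (3 of them).

2, 3, 5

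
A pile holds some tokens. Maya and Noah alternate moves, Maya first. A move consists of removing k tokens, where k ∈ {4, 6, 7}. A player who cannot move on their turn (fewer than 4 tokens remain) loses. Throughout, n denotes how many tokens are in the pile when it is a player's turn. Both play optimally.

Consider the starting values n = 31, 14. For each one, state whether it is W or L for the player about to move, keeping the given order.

31: W, 14: L

Use the standard recursion: the mover loses at a terminal position; elsewhere, the mover wins exactly when some move hands the opponent an L position.
n=0: no move → L
n=1: no move → L
n=2: no move → L
n=3: no move → L
n=4: can move to 0, which is L ⇒ W
n=5: can move to 1, which is L ⇒ W
n=6: can move to 2, which is L ⇒ W
n=7: can move to 3, which is L ⇒ W
n=8: can move to 2, which is L ⇒ W
n=9: can move to 3, which is L ⇒ W
n=10: can move to 3, which is L ⇒ W
n=11: moves to 7(W), 5(W), 4(W); every one is W ⇒ L
n=12: moves to 8(W), 6(W), 5(W); every one is W ⇒ L
n=13: moves to 9(W), 7(W), 6(W); every one is W ⇒ L
n=14: moves to 10(W), 8(W), 7(W); every one is W ⇒ L
n=15: can move to 11, which is L ⇒ W
n=16: can move to 12, which is L ⇒ W
n=17: can move to 13, which is L ⇒ W
n=18: can move to 14, which is L ⇒ W
n=19: can move to 13, which is L ⇒ W
n=20: can move to 14, which is L ⇒ W
n=21: can move to 14, which is L ⇒ W
n=22: moves to 18(W), 16(W), 15(W); every one is W ⇒ L
n=23: moves to 19(W), 17(W), 16(W); every one is W ⇒ L
n=24: moves to 20(W), 18(W), 17(W); every one is W ⇒ L
n=25: moves to 21(W), 19(W), 18(W); every one is W ⇒ L
n=26: can move to 22, which is L ⇒ W
n=27: can move to 23, which is L ⇒ W
n=28: can move to 24, which is L ⇒ W
n=29: can move to 25, which is L ⇒ W
n=30: can move to 24, which is L ⇒ W
n=31: can move to 25, which is L ⇒ W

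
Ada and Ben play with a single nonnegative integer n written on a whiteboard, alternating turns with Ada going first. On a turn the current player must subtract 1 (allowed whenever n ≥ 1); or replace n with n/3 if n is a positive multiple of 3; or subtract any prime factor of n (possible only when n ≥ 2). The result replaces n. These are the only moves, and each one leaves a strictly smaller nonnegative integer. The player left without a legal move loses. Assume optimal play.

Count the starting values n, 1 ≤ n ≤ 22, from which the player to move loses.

Label each position W (a win for the player to move) or L (a loss). A position with no legal move is L; any other position is W exactly when some move reaches an L, and L when every move reaches a W.
n=0: no move → L
n=1: reaches L-position 0 → W
n=2: reaches L-position 0 → W
n=3: reaches L-position 0 → W
n=4: only reaches 2(W), 3(W), all W → L
n=5: reaches L-position 0 → W
n=6: reaches L-position 4 → W
n=7: reaches L-position 0 → W
n=8: only reaches 6(W), 7(W), all W → L
n=9: reaches L-position 8 → W
n=10: reaches L-position 8 → W
n=11: reaches L-position 0 → W
n=12: reaches L-position 4 → W
n=13: reaches L-position 0 → W
n=14: only reaches 7(W), 12(W), 13(W), all W → L
n=15: reaches L-position 14 → W
n=16: reaches L-position 14 → W
n=17: reaches L-position 0 → W
n=18: only reaches 6(W), 15(W), 16(W), 17(W), all W → L
n=19: reaches L-position 0 → W
n=20: reaches L-position 18 → W
n=21: reaches L-position 14 → W
n=22: only reaches 11(W), 20(W), 21(W), all W → L
L entries with 1 ≤ n ≤ 22 (n=0 is outside the asked range and is not counted): n = 4, 8, 14, 18, 22; that makes 5.

5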